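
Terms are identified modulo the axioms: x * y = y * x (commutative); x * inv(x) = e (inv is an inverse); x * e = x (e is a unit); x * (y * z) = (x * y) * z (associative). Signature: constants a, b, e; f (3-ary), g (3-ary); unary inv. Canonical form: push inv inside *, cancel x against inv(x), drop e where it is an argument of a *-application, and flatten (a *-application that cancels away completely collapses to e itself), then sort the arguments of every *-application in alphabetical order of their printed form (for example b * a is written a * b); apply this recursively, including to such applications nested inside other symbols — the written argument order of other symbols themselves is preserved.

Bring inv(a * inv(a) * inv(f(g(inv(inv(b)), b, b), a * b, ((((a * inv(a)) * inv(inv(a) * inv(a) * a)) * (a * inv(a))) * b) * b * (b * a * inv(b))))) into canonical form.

Push inv inside:  distribute inv over * and collapse double inv
Cancel inverse pairs:  a cancels
Combine occurrences:  f(g(b, b, b), a * b, a * a * b * b)

Answer: f(g(b, b, b), a * b, a * a * b * b)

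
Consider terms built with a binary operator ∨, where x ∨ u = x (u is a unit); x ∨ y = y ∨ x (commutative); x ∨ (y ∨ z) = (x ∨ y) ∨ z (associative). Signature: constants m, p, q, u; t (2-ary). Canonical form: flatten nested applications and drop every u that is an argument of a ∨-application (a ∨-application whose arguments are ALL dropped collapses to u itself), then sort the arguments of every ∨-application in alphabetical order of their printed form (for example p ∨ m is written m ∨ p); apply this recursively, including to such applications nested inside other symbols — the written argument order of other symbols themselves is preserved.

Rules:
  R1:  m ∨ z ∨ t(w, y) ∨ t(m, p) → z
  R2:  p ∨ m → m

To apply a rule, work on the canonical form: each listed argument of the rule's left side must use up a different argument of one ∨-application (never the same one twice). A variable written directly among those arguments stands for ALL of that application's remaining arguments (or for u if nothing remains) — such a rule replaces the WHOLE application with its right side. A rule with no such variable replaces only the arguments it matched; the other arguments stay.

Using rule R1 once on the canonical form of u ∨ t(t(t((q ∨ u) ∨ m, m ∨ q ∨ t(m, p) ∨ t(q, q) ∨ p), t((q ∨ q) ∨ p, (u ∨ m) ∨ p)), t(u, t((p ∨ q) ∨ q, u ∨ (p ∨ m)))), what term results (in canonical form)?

Canonical form:  t(t(t(m ∨ q, m ∨ p ∨ q ∨ t(m, p) ∨ t(q, q)), t(p ∨ q ∨ q, m ∨ p)), t(u, t(p ∨ q ∨ q, m ∨ p)))
Match R1:  consume m, t(m, p), t(q, q);  w := q, y := q, z := p ∨ q
The extension variable absorbs all remaining arguments, so the whole application is rewritten.
Giving:  t(t(t(m ∨ q, p ∨ q), t(p ∨ q ∨ q, m ∨ p)), t(u, t(p ∨ q ∨ q, m ∨ p)))

Answer: t(t(t(m ∨ q, p ∨ q), t(p ∨ q ∨ q, m ∨ p)), t(u, t(p ∨ q ∨ q, m ∨ p)))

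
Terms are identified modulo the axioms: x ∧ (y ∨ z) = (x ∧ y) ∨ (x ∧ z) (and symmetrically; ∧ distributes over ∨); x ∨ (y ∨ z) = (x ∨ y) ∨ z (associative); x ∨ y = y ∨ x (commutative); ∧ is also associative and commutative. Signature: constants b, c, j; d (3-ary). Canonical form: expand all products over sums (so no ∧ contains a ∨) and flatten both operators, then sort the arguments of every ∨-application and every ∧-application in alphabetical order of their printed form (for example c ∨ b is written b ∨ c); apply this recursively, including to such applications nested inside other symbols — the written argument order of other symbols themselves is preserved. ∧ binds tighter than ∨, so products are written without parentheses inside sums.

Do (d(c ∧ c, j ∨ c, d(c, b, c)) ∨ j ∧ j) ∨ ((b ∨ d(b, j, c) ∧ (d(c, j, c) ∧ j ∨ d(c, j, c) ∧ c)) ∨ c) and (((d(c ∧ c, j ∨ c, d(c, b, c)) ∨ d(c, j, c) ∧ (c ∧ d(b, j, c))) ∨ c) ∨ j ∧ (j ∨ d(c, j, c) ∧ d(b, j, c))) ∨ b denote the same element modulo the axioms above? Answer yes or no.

Left:  (d(c ∧ c, j ∨ c, d(c, b, c)) ∨ j ∧ j) ∨ ((b ∨ d(b, j, c) ∧ (d(c, j, c) ∧ j ∨ d(c, j, c) ∧ c)) ∨ c)
  Distribute:  d(c ∧ c, c ∨ j, d(c, b, c)) ∨ j ∧ j ∨ b ∨ d(b, j, c) ∧ d(c, j, c) ∧ j ∨ c ∧ d(b, j, c) ∧ d(c, j, c) ∨ c
  Sort:  b ∨ c ∨ c ∧ d(b, j, c) ∧ d(c, j, c) ∨ d(b, j, c) ∧ d(c, j, c) ∧ j ∨ d(c ∧ c, c ∨ j, d(c, b, c)) ∨ j ∧ j
Right:  (((d(c ∧ c, j ∨ c, d(c, b, c)) ∨ d(c, j, c) ∧ (c ∧ d(b, j, c))) ∨ c) ∨ j ∧ (j ∨ d(c, j, c) ∧ d(b, j, c))) ∨ b
  Expand products over sums:  d(c ∧ c, c ∨ j, d(c, b, c)) ∨ c ∧ d(b, j, c) ∧ d(c, j, c) ∨ c ∨ j ∧ j ∨ d(b, j, c) ∧ d(c, j, c) ∧ j ∨ b
  Sort:  b ∨ c ∨ c ∧ d(b, j, c) ∧ d(c, j, c) ∨ d(b, j, c) ∧ d(c, j, c) ∧ j ∨ d(c ∧ c, c ∨ j, d(c, b, c)) ∨ j ∧ j

Answer: yes — both canonical forms are b ∨ c ∨ c ∧ d(b, j, c) ∧ d(c, j, c) ∨ d(b, j, c) ∧ d(c, j, c) ∧ j ∨ d(c ∧ c, c ∨ j, d(c, b, c)) ∨ j ∧ j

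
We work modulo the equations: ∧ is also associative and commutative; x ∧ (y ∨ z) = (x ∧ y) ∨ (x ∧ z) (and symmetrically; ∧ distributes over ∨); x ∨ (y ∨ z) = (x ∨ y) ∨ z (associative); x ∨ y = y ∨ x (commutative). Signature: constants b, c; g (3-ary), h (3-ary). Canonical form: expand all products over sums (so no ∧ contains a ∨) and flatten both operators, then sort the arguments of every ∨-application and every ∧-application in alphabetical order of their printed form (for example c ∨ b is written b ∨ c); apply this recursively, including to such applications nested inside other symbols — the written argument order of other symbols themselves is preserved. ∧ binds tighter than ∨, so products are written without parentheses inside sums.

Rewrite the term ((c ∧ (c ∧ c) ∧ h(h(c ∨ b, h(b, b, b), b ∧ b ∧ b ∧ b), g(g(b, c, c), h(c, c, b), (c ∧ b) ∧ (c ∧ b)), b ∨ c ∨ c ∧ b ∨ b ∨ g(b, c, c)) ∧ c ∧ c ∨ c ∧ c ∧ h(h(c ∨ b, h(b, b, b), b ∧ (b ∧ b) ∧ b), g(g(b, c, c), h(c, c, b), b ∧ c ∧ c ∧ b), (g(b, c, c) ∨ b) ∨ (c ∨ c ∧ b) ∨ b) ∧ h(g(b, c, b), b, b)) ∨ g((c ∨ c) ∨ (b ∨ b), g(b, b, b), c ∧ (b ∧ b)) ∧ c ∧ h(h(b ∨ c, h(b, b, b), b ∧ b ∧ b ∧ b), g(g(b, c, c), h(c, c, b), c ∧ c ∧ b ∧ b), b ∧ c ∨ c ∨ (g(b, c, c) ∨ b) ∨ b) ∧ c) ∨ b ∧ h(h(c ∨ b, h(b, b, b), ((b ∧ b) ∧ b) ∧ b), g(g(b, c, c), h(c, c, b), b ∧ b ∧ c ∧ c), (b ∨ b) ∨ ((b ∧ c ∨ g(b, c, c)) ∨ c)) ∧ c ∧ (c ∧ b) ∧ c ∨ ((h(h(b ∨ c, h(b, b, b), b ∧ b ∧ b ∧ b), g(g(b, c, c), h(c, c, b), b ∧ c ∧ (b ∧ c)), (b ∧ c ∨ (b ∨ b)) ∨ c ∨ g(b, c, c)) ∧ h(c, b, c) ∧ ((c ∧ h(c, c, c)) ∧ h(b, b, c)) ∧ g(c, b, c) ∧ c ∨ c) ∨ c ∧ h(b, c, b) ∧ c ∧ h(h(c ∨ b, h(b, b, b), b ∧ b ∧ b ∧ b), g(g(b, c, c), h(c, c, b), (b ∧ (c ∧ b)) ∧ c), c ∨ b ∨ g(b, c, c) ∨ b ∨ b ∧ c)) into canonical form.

Answer: b ∧ b ∧ c ∧ c ∧ c ∧ h(h(b ∨ c, h(b, b, b), b ∧ b ∧ b ∧ b), g(g(b, c, c), h(c, c, b), b ∧ b ∧ c ∧ c), b ∨ b ∨ b ∧ c ∨ c ∨ g(b, c, c)) ∨ c ∨ c ∧ c ∧ c ∧ c ∧ c ∧ h(h(b ∨ c, h(b, b, b), b ∧ b ∧ b ∧ b), g(g(b, c, c), h(c, c, b), b ∧ b ∧ c ∧ c), b ∨ b ∨ b ∧ c ∨ c ∨ g(b, c, c)) ∨ c ∧ c ∧ g(b ∨ b ∨ c ∨ c, g(b, b, b), b ∧ b ∧ c) ∧ h(h(b ∨ c, h(b, b, b), b ∧ b ∧ b ∧ b), g(g(b, c, c), h(c, c, b), b ∧ b ∧ c ∧ c), b ∨ b ∨ b ∧ c ∨ c ∨ g(b, c, c)) ∨ c ∧ c ∧ g(c, b, c) ∧ h(b, b, c) ∧ h(c, b, c) ∧ h(c, c, c) ∧ h(h(b ∨ c, h(b, b, b), b ∧ b ∧ b ∧ b), g(g(b, c, c), h(c, c, b), b ∧ b ∧ c ∧ c), b ∨ b ∨ b ∧ c ∨ c ∨ g(b, c, c)) ∨ c ∧ c ∧ h(b, c, b) ∧ h(h(b ∨ c, h(b, b, b), b ∧ b ∧ b ∧ b), g(g(b, c, c), h(c, c, b), b ∧ b ∧ c ∧ c), b ∨ b ∨ b ∧ c ∨ c ∨ g(b, c, c)) ∨ c ∧ c ∧ h(g(b, c, b), b, b) ∧ h(h(b ∨ c, h(b, b, b), b ∧ b ∧ b ∧ b), g(g(b, c, c), h(c, c, b), b ∧ b ∧ c ∧ c), b ∨ b ∨ b ∧ c ∨ c ∨ g(b, c, c))

Derivation:
Un-nest:  c ∧ c ∧ c ∧ c ∧ c ∧ h(h(b ∨ c, h(b, b, b), b ∧ b ∧ b ∧ b), g(g(b, c, c), h(c, c, b), b ∧ b ∧ c ∧ c), b ∨ b ∨ b ∧ c ∨ c ∨ g(b, c, c)) ∨ c ∧ c ∧ h(g(b, c, b), b, b) ∧ h(h(b ∨ c, h(b, b, b), b ∧ b ∧ b ∧ b), g(g(b, c, c), h(c, c, b), b ∧ b ∧ c ∧ c), b ∨ b ∨ b ∧ c ∨ c ∨ g(b, c, c)) ∨ c ∧ c ∧ g(b ∨ b ∨ c ∨ c, g(b, b, b), b ∧ b ∧ c) ∧ h(h(b ∨ c, h(b, b, b), b ∧ b ∧ b ∧ b), g(g(b, c, c), h(c, c, b), b ∧ b ∧ c ∧ c), b ∨ b ∨ b ∧ c ∨ c ∨ g(b, c, c)) ∨ b ∧ b ∧ c ∧ c ∧ c ∧ h(h(b ∨ c, h(b, b, b), b ∧ b ∧ b ∧ b), g(g(b, c, c), h(c, c, b), b ∧ b ∧ c ∧ c), b ∨ b ∨ b ∧ c ∨ c ∨ g(b, c, c)) ∨ c ∧ c ∧ g(c, b, c) ∧ h(b, b, c) ∧ h(c, b, c) ∧ h(c, c, c) ∧ h(h(b ∨ c, h(b, b, b), b ∧ b ∧ b ∧ b), g(g(b, c, c), h(c, c, b), b ∧ b ∧ c ∧ c), b ∨ b ∨ b ∧ c ∨ c ∨ g(b, c, c)) ∨ c ∨ c ∧ c ∧ h(b, c, b) ∧ h(h(b ∨ c, h(b, b, b), b ∧ b ∧ b ∧ b), g(g(b, c, c), h(c, c, b), b ∧ b ∧ c ∧ c), b ∨ b ∨ b ∧ c ∨ c ∨ g(b, c, c))
Sort:  b ∧ b ∧ c ∧ c ∧ c ∧ h(h(b ∨ c, h(b, b, b), b ∧ b ∧ b ∧ b), g(g(b, c, c), h(c, c, b), b ∧ b ∧ c ∧ c), b ∨ b ∨ b ∧ c ∨ c ∨ g(b, c, c)) ∨ c ∨ c ∧ c ∧ c ∧ c ∧ c ∧ h(h(b ∨ c, h(b, b, b), b ∧ b ∧ b ∧ b), g(g(b, c, c), h(c, c, b), b ∧ b ∧ c ∧ c), b ∨ b ∨ b ∧ c ∨ c ∨ g(b, c, c)) ∨ c ∧ c ∧ g(b ∨ b ∨ c ∨ c, g(b, b, b), b ∧ b ∧ c) ∧ h(h(b ∨ c, h(b, b, b), b ∧ b ∧ b ∧ b), g(g(b, c, c), h(c, c, b), b ∧ b ∧ c ∧ c), b ∨ b ∨ b ∧ c ∨ c ∨ g(b, c, c)) ∨ c ∧ c ∧ g(c, b, c) ∧ h(b, b, c) ∧ h(c, b, c) ∧ h(c, c, c) ∧ h(h(b ∨ c, h(b, b, b), b ∧ b ∧ b ∧ b), g(g(b, c, c), h(c, c, b), b ∧ b ∧ c ∧ c), b ∨ b ∨ b ∧ c ∨ c ∨ g(b, c, c)) ∨ c ∧ c ∧ h(b, c, b) ∧ h(h(b ∨ c, h(b, b, b), b ∧ b ∧ b ∧ b), g(g(b, c, c), h(c, c, b), b ∧ b ∧ c ∧ c), b ∨ b ∨ b ∧ c ∨ c ∨ g(b, c, c)) ∨ c ∧ c ∧ h(g(b, c, b), b, b) ∧ h(h(b ∨ c, h(b, b, b), b ∧ b ∧ b ∧ b), g(g(b, c, c), h(c, c, b), b ∧ b ∧ c ∧ c), b ∨ b ∨ b ∧ c ∨ c ∨ g(b, c, c))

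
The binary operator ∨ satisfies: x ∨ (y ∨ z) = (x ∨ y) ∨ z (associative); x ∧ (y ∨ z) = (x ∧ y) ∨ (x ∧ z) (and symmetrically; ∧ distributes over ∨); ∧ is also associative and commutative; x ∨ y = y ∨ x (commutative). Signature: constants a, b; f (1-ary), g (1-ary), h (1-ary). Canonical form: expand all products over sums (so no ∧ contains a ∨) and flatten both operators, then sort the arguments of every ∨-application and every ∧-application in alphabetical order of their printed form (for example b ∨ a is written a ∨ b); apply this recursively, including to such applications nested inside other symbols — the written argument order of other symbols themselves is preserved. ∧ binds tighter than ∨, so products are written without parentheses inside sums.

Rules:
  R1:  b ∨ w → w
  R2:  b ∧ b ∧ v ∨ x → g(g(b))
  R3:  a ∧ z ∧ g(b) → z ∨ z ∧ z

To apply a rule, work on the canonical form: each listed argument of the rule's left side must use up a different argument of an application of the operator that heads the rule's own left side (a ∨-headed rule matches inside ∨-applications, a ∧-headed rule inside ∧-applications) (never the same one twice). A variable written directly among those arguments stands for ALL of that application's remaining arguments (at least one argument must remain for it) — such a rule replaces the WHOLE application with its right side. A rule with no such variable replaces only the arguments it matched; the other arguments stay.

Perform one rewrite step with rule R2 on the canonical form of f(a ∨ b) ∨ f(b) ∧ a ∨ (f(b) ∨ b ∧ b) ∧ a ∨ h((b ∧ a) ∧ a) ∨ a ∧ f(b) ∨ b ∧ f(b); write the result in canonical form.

Answer: g(g(b))

Derivation:
Canonical form:  a ∧ b ∧ b ∨ a ∧ f(b) ∨ a ∧ f(b) ∨ a ∧ f(b) ∨ b ∧ f(b) ∨ f(a ∨ b) ∨ h(a ∧ a ∧ b)
Match R2:  consume a ∧ b ∧ b;  v := a, x := a ∧ f(b) ∨ a ∧ f(b) ∨ a ∧ f(b) ∨ b ∧ f(b) ∨ f(a ∨ b) ∨ h(a ∧ a ∧ b)
The extension variable absorbs all remaining arguments, so the whole application is rewritten.
New term:  g(g(b))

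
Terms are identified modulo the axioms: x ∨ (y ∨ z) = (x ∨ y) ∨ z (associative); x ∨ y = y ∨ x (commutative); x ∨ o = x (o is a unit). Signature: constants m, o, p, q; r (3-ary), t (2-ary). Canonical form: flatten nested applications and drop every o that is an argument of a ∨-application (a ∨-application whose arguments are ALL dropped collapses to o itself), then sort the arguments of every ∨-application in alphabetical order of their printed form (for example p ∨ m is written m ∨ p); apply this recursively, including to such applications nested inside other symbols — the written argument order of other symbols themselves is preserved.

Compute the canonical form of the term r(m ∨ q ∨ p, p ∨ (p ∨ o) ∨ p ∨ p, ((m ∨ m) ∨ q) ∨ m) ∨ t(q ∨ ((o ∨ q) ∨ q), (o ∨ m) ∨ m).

Answer: r(m ∨ p ∨ q, p ∨ p ∨ p ∨ p, m ∨ m ∨ m ∨ q) ∨ t(q ∨ q ∨ q, m ∨ m)

Derivation:
Canonicalize subterm:  r(m ∨ q ∨ p, p ∨ (p ∨ o) ∨ p ∨ p, ((m ∨ m) ∨ q) ∨ m)  →  r(m ∨ p ∨ q, p ∨ p ∨ p ∨ p, m ∨ m ∨ m ∨ q)
Simplify inside:  t(q ∨ ((o ∨ q) ∨ q), (o ∨ m) ∨ m)  →  t(q ∨ q ∨ q, m ∨ m)
Sort arguments:  r(m ∨ p ∨ q, p ∨ p ∨ p ∨ p, m ∨ m ∨ m ∨ q) ∨ t(q ∨ q ∨ q, m ∨ m)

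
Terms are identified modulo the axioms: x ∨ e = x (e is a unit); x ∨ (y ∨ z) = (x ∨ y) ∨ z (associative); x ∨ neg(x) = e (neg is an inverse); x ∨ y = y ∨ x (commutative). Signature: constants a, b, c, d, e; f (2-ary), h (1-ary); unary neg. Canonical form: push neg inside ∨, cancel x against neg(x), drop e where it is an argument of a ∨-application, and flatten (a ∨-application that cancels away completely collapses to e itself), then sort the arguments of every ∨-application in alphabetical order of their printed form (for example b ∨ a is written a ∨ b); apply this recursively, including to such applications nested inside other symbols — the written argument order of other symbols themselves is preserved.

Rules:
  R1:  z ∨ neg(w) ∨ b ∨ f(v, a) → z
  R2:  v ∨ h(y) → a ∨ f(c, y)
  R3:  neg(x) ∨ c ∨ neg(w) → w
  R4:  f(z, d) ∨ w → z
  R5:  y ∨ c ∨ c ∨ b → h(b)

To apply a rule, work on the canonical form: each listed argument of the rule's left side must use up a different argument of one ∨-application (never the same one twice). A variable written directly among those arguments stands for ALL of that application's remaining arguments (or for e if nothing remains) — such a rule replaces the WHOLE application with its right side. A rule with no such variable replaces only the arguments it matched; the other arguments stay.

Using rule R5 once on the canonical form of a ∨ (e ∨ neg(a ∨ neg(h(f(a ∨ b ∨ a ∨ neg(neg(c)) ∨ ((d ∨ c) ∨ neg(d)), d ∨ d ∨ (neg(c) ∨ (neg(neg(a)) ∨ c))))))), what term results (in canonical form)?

Answer: h(f(h(b), a ∨ d ∨ d))

Derivation:
Canonical form:  h(f(a ∨ a ∨ b ∨ c ∨ c, a ∨ d ∨ d))
Match R5:  consume b, c, c;  y := a ∨ a
The extension variable absorbs all remaining arguments, so the whole application is rewritten.
Giving:  h(f(h(b), a ∨ d ∨ d))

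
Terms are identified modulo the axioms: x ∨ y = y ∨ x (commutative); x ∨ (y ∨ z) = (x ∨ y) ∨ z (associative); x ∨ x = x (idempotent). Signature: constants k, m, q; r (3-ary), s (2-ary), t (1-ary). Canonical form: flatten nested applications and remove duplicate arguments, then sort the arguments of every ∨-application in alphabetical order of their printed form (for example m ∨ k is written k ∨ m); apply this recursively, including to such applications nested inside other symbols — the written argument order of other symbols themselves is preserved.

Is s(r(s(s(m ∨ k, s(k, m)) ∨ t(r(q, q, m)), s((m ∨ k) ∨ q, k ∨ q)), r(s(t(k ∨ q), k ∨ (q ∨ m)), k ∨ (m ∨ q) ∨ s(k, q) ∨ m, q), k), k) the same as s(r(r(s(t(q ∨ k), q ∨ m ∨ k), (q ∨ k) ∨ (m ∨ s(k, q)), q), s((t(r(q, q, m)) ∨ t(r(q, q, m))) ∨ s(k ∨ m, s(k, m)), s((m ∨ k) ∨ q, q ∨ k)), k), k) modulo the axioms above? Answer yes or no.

Answer: no — s(r(s(s(k ∨ m, s(k, m)) ∨ t(r(q, q, m)), s(k ∨ m ∨ q, k ∨ q)), r(s(t(k ∨ q), k ∨ m ∨ q), k ∨ m ∨ q ∨ s(k, q), q), k), k) vs s(r(r(s(t(k ∨ q), k ∨ m ∨ q), k ∨ m ∨ q ∨ s(k, q), q), s(s(k ∨ m, s(k, m)) ∨ t(r(q, q, m)), s(k ∨ m ∨ q, k ∨ q)), k), k)

Derivation:
Left:  s(r(s(s(m ∨ k, s(k, m)) ∨ t(r(q, q, m)), s((m ∨ k) ∨ q, k ∨ q)), r(s(t(k ∨ q), k ∨ (q ∨ m)), k ∨ (m ∨ q) ∨ s(k, q) ∨ m, q), k), k)
  Focus inside:  s(m ∨ k, s(k, m)) ∨ t(r(q, q, m))
  Inside:  s(m ∨ k, s(k, m))  →  s(k ∨ m, s(k, m))
  Sort arguments:  s(k ∨ m, s(k, m)) ∨ t(r(q, q, m))
  Rebuild:  s(r(s(s(k ∨ m, s(k, m)) ∨ t(r(q, q, m)), s(k ∨ m ∨ q, k ∨ q)), r(s(t(k ∨ q), k ∨ m ∨ q), k ∨ m ∨ q ∨ s(k, q), q), k), k)
Right:  s(r(r(s(t(q ∨ k), q ∨ m ∨ k), (q ∨ k) ∨ (m ∨ s(k, q)), q), s((t(r(q, q, m)) ∨ t(r(q, q, m))) ∨ s(k ∨ m, s(k, m)), s((m ∨ k) ∨ q, q ∨ k)), k), k)
  Focus inside:  (t(r(q, q, m)) ∨ t(r(q, q, m))) ∨ s(k ∨ m, s(k, m))
  Un-nest:  t(r(q, q, m)) ∨ t(r(q, q, m)) ∨ s(k ∨ m, s(k, m))
  Drop duplicates:  drop duplicate t(r(q, q, m))
  Order the arguments:  s(k ∨ m, s(k, m)) ∨ t(r(q, q, m))
  Put back:  s(r(r(s(t(k ∨ q), k ∨ m ∨ q), k ∨ m ∨ q ∨ s(k, q), q), s(s(k ∨ m, s(k, m)) ∨ t(r(q, q, m)), s(k ∨ m ∨ q, k ∨ q)), k), k)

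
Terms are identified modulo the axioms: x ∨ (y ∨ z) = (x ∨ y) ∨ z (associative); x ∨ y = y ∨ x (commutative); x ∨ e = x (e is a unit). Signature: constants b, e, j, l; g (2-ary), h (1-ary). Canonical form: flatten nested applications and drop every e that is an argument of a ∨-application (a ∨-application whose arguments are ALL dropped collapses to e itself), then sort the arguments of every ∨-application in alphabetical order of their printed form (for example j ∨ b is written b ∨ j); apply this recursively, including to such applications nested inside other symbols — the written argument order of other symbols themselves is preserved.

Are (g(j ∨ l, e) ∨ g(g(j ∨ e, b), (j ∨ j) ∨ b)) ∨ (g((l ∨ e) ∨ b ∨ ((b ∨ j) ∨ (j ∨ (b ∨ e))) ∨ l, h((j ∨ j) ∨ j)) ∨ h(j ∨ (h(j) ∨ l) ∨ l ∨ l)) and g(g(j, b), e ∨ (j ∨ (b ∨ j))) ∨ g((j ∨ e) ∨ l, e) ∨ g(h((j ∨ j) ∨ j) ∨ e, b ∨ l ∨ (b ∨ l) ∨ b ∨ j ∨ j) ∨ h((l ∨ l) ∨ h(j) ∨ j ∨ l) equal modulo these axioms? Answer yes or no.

Answer: no — g(b ∨ b ∨ b ∨ j ∨ j ∨ l ∨ l, h(j ∨ j ∨ j)) ∨ g(g(j, b), b ∨ j ∨ j) ∨ g(j ∨ l, e) ∨ h(h(j) ∨ j ∨ l ∨ l ∨ l) vs g(g(j, b), b ∨ j ∨ j) ∨ g(h(j ∨ j ∨ j), b ∨ b ∨ b ∨ j ∨ j ∨ l ∨ l) ∨ g(j ∨ l, e) ∨ h(h(j) ∨ j ∨ l ∨ l ∨ l)

Derivation:
Left:  (g(j ∨ l, e) ∨ g(g(j ∨ e, b), (j ∨ j) ∨ b)) ∨ (g((l ∨ e) ∨ b ∨ ((b ∨ j) ∨ (j ∨ (b ∨ e))) ∨ l, h((j ∨ j) ∨ j)) ∨ h(j ∨ (h(j) ∨ l) ∨ l ∨ l))
  Un-nest:  g(j ∨ l, e) ∨ g(g(j ∨ e, b), (j ∨ j) ∨ b) ∨ g((l ∨ e) ∨ b ∨ ((b ∨ j) ∨ (j ∨ (b ∨ e))) ∨ l, h((j ∨ j) ∨ j)) ∨ h(j ∨ (h(j) ∨ l) ∨ l ∨ l)
  Inside:  g(g(j ∨ e, b), (j ∨ j) ∨ b)  →  g(g(j, b), b ∨ j ∨ j)
  Simplify inside:  g((l ∨ e) ∨ b ∨ ((b ∨ j) ∨ (j ∨ (b ∨ e))) ∨ l, h((j ∨ j) ∨ j))  →  g(b ∨ b ∨ b ∨ j ∨ j ∨ l ∨ l, h(j ∨ j ∨ j))
  Simplify inside:  h(j ∨ (h(j) ∨ l) ∨ l ∨ l)  →  h(h(j) ∨ j ∨ l ∨ l ∨ l)
  Order the arguments:  g(b ∨ b ∨ b ∨ j ∨ j ∨ l ∨ l, h(j ∨ j ∨ j)) ∨ g(g(j, b), b ∨ j ∨ j) ∨ g(j ∨ l, e) ∨ h(h(j) ∨ j ∨ l ∨ l ∨ l)
Right:  g(g(j, b), e ∨ (j ∨ (b ∨ j))) ∨ g((j ∨ e) ∨ l, e) ∨ g(h((j ∨ j) ∨ j) ∨ e, b ∨ l ∨ (b ∨ l) ∨ b ∨ j ∨ j) ∨ h((l ∨ l) ∨ h(j) ∨ j ∨ l)
  Simplify inside:  g(g(j, b), e ∨ (j ∨ (b ∨ j)))  →  g(g(j, b), b ∨ j ∨ j)
  Inside:  g((j ∨ e) ∨ l, e)  →  g(j ∨ l, e)
  Canonicalize subterm:  g(h((j ∨ j) ∨ j) ∨ e, b ∨ l ∨ (b ∨ l) ∨ b ∨ j ∨ j)  →  g(h(j ∨ j ∨ j), b ∨ b ∨ b ∨ j ∨ j ∨ l ∨ l)
  Sort:  g(g(j, b), b ∨ j ∨ j) ∨ g(h(j ∨ j ∨ j), b ∨ b ∨ b ∨ j ∨ j ∨ l ∨ l) ∨ g(j ∨ l, e) ∨ h(h(j) ∨ j ∨ l ∨ l ∨ l)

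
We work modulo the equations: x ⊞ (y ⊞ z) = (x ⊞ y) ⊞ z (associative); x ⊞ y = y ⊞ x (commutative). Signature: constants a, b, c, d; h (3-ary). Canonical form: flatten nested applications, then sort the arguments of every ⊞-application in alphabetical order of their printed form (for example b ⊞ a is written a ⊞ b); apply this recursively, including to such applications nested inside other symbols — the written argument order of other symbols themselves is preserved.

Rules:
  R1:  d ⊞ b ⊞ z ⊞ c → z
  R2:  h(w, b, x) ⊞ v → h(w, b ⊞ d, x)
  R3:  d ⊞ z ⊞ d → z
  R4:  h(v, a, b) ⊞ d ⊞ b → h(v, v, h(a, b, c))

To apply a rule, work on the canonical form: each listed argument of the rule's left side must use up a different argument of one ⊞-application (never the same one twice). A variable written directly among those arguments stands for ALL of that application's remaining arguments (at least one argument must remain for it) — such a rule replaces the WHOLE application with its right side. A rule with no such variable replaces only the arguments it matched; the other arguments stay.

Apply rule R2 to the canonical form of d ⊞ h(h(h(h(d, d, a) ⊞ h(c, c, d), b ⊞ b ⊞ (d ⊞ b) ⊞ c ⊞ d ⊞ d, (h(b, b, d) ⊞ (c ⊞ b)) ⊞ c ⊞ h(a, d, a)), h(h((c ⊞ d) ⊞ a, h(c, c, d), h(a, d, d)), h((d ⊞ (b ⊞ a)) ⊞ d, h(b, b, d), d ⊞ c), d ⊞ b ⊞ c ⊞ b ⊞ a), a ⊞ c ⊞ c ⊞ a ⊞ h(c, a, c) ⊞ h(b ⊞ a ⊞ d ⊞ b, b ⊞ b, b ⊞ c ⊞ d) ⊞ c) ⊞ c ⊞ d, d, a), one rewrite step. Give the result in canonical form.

Canonical form:  d ⊞ h(c ⊞ d ⊞ h(h(h(c, c, d) ⊞ h(d, d, a), b ⊞ b ⊞ b ⊞ c ⊞ d ⊞ d ⊞ d, b ⊞ c ⊞ c ⊞ h(a, d, a) ⊞ h(b, b, d)), h(h(a ⊞ c ⊞ d, h(c, c, d), h(a, d, d)), h(a ⊞ b ⊞ d ⊞ d, h(b, b, d), c ⊞ d), a ⊞ b ⊞ b ⊞ c ⊞ d), a ⊞ a ⊞ c ⊞ c ⊞ c ⊞ h(a ⊞ b ⊞ b ⊞ d, b ⊞ b, b ⊞ c ⊞ d) ⊞ h(c, a, c)), d, a)
Match R2:  consume h(b, b, d);  v := b ⊞ c ⊞ c ⊞ h(a, d, a), w := b, x := d
The variable takes the whole remainder — replace the entire application.
New term:  d ⊞ h(c ⊞ d ⊞ h(h(h(c, c, d) ⊞ h(d, d, a), b ⊞ b ⊞ b ⊞ c ⊞ d ⊞ d ⊞ d, h(b, b ⊞ d, d)), h(h(a ⊞ c ⊞ d, h(c, c, d), h(a, d, d)), h(a ⊞ b ⊞ d ⊞ d, h(b, b, d), c ⊞ d), a ⊞ b ⊞ b ⊞ c ⊞ d), a ⊞ a ⊞ c ⊞ c ⊞ c ⊞ h(a ⊞ b ⊞ b ⊞ d, b ⊞ b, b ⊞ c ⊞ d) ⊞ h(c, a, c)), d, a)

Answer: d ⊞ h(c ⊞ d ⊞ h(h(h(c, c, d) ⊞ h(d, d, a), b ⊞ b ⊞ b ⊞ c ⊞ d ⊞ d ⊞ d, h(b, b ⊞ d, d)), h(h(a ⊞ c ⊞ d, h(c, c, d), h(a, d, d)), h(a ⊞ b ⊞ d ⊞ d, h(b, b, d), c ⊞ d), a ⊞ b ⊞ b ⊞ c ⊞ d), a ⊞ a ⊞ c ⊞ c ⊞ c ⊞ h(a ⊞ b ⊞ b ⊞ d, b ⊞ b, b ⊞ c ⊞ d) ⊞ h(c, a, c)), d, a)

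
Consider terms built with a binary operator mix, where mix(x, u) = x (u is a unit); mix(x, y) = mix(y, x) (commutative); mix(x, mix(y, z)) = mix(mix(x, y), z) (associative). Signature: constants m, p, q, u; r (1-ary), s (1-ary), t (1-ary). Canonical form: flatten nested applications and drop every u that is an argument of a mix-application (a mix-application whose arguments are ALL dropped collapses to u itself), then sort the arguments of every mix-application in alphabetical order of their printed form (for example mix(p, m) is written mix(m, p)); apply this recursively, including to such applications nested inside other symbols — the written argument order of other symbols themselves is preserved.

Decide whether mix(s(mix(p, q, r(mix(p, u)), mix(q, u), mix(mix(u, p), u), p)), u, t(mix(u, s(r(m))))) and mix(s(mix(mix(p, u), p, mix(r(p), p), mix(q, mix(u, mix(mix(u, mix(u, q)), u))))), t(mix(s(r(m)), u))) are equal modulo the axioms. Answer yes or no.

Left:  mix(s(mix(p, q, r(mix(p, u)), mix(q, u), mix(mix(u, p), u), p)), u, t(mix(u, s(r(m)))))
  Inside:  s(mix(p, q, r(mix(p, u)), mix(q, u), mix(mix(u, p), u), p))  →  s(mix(p, p, p, q, q, r(p)))
  Canonicalize subterm:  t(mix(u, s(r(m))))  →  t(s(r(m)))
  Drop the unit:  drop u
  Sort:  mix(s(mix(p, p, p, q, q, r(p))), t(s(r(m))))
Right:  mix(s(mix(mix(p, u), p, mix(r(p), p), mix(q, mix(u, mix(mix(u, mix(u, q)), u))))), t(mix(s(r(m)), u)))
  Inside:  s(mix(mix(p, u), p, mix(r(p), p), mix(q, mix(u, mix(mix(u, mix(u, q)), u)))))  →  s(mix(p, p, p, q, q, r(p)))
  Simplify inside:  t(mix(s(r(m)), u))  →  t(s(r(m)))
  Order the arguments:  mix(s(mix(p, p, p, q, q, r(p))), t(s(r(m))))

Answer: yes — both canonical forms are mix(s(mix(p, p, p, q, q, r(p))), t(s(r(m))))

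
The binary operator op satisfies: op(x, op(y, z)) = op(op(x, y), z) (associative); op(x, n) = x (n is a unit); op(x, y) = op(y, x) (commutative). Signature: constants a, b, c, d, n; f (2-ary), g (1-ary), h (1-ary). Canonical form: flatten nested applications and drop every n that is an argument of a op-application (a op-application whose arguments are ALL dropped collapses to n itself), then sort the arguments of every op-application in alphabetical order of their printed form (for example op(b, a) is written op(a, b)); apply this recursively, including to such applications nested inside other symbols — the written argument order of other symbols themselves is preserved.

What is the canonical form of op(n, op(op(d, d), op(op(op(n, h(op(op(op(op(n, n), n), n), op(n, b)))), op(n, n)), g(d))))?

Un-nest:  op(n, d, d, n, h(op(op(op(op(n, n), n), n), op(n, b))), n, n, g(d))
Simplify inside:  h(op(op(op(op(n, n), n), n), op(n, b)))  →  h(b)
Drop the unit:  drop n (×4)
Order the arguments:  op(d, d, g(d), h(b))

Answer: op(d, d, g(d), h(b))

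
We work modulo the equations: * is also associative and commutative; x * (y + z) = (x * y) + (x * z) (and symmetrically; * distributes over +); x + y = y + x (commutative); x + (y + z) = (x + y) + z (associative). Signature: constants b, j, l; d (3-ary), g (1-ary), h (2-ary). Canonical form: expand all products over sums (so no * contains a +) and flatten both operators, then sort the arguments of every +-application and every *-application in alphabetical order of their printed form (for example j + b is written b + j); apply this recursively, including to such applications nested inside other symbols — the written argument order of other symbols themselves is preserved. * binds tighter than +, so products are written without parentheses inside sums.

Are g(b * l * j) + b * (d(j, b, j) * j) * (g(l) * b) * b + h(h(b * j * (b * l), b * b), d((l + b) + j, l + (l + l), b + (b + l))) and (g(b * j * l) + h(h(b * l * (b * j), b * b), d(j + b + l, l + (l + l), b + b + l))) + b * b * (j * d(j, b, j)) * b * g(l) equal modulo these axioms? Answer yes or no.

Answer: yes — both canonical forms are b * b * b * d(j, b, j) * g(l) * j + g(b * j * l) + h(h(b * b * j * l, b * b), d(b + j + l, l + l + l, b + b + l))

Derivation:
Left:  g(b * l * j) + b * (d(j, b, j) * j) * (g(l) * b) * b + h(h(b * j * (b * l), b * b), d((l + b) + j, l + (l + l), b + (b + l)))
  Flatten:  g(b * j * l) + b * b * b * d(j, b, j) * g(l) * j + h(h(b * b * j * l, b * b), d(b + j + l, l + l + l, b + b + l))
  Sort arguments:  b * b * b * d(j, b, j) * g(l) * j + g(b * j * l) + h(h(b * b * j * l, b * b), d(b + j + l, l + l + l, b + b + l))
Right:  (g(b * j * l) + h(h(b * l * (b * j), b * b), d(j + b + l, l + (l + l), b + b + l))) + b * b * (j * d(j, b, j)) * b * g(l)
  Flatten:  g(b * j * l) + h(h(b * b * j * l, b * b), d(b + j + l, l + l + l, b + b + l)) + b * b * b * d(j, b, j) * g(l) * j
  Order the arguments:  b * b * b * d(j, b, j) * g(l) * j + g(b * j * l) + h(h(b * b * j * l, b * b), d(b + j + l, l + l + l, b + b + l))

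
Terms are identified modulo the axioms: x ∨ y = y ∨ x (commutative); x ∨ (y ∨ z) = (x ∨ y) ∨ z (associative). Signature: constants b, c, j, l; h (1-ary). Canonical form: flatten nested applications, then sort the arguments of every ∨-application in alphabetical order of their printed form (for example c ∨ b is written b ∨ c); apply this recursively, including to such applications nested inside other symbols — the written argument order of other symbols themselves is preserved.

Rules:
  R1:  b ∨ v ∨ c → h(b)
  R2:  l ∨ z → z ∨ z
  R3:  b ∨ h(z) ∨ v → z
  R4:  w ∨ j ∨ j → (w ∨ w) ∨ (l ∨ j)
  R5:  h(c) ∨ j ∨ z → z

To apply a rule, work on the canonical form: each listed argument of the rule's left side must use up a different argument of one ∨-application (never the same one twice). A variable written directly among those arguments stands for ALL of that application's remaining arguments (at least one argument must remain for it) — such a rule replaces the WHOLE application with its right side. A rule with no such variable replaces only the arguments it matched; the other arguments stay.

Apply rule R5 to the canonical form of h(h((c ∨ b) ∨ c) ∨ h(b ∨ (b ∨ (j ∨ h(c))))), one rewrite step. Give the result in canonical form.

Canonical form:  h(h(b ∨ b ∨ h(c) ∨ j) ∨ h(b ∨ c ∨ c))
Apply R5:  consuming h(c), j;  z := b ∨ b
The variable takes the whole remainder — replace the entire application.
Giving:  h(h(b ∨ b) ∨ h(b ∨ c ∨ c))

Answer: h(h(b ∨ b) ∨ h(b ∨ c ∨ c))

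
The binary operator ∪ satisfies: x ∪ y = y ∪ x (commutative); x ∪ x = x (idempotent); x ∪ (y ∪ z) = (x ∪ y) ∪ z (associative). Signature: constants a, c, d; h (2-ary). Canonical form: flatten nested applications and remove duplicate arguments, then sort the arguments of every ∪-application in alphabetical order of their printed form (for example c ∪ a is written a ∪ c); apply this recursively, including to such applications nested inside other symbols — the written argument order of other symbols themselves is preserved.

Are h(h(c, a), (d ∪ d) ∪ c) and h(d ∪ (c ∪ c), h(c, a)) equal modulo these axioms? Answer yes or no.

Left:  h(h(c, a), (d ∪ d) ∪ c)
  Work inside:  (d ∪ d) ∪ c
  Un-nest:  d ∪ d ∪ c
  Deduplicate:  drop duplicate d
  Order the arguments:  c ∪ d
  Reassemble:  h(h(c, a), c ∪ d)
Right:  h(d ∪ (c ∪ c), h(c, a))
  Focus inside:  d ∪ (c ∪ c)
  Merge nested applications:  d ∪ c ∪ c
  Drop duplicates:  drop duplicate c
  Sort:  c ∪ d
  Reassemble:  h(c ∪ d, h(c, a))

Answer: no — h(h(c, a), c ∪ d) vs h(c ∪ d, h(c, a))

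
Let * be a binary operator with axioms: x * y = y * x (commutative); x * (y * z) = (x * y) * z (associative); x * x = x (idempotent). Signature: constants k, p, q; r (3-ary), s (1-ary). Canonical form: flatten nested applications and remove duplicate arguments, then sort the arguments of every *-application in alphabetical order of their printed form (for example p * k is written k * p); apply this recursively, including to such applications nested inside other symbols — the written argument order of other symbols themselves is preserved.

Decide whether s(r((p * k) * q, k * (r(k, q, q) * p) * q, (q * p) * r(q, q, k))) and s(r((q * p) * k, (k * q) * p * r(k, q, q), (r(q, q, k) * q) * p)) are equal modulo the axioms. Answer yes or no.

Answer: yes — both canonical forms are s(r(k * p * q, k * p * q * r(k, q, q), p * q * r(q, q, k)))

Derivation:
Left:  s(r((p * k) * q, k * (r(k, q, q) * p) * q, (q * p) * r(q, q, k)))
  Focus inside:  k * (r(k, q, q) * p) * q
  Un-nest:  k * r(k, q, q) * p * q
  Sort:  k * p * q * r(k, q, q)
  Rebuild:  s(r(k * p * q, k * p * q * r(k, q, q), p * q * r(q, q, k)))
Right:  s(r((q * p) * k, (k * q) * p * r(k, q, q), (r(q, q, k) * q) * p))
  Descend into:  (k * q) * p * r(k, q, q)
  Un-nest:  k * q * p * r(k, q, q)
  Sort arguments:  k * p * q * r(k, q, q)
  Reassemble:  s(r(k * p * q, k * p * q * r(k, q, q), p * q * r(q, q, k)))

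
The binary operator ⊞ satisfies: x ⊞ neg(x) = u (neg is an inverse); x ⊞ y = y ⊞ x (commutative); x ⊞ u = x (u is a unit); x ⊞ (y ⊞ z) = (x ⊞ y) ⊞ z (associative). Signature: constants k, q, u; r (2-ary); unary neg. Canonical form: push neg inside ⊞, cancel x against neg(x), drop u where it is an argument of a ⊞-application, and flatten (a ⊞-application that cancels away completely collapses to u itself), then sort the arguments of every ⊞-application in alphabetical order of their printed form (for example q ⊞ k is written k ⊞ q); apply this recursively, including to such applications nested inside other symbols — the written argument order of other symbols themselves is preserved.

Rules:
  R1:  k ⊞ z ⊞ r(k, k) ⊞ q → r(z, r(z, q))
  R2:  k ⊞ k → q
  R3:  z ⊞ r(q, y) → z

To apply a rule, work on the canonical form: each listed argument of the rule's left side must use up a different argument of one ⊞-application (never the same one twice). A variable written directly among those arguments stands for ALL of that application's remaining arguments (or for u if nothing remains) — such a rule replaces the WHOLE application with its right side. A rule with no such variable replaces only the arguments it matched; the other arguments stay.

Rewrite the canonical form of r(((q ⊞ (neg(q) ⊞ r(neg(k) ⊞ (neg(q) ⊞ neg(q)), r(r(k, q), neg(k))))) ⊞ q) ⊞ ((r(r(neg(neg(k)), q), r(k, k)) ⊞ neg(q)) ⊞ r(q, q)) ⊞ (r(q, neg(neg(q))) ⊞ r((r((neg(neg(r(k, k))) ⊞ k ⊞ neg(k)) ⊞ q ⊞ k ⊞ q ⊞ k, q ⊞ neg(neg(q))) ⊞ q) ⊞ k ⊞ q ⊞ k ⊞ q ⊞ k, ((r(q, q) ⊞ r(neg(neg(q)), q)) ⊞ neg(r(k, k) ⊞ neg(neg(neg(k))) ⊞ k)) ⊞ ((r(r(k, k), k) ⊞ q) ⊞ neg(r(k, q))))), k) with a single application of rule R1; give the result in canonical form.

Canonical form:  r(r(k ⊞ k ⊞ k ⊞ q ⊞ q ⊞ q ⊞ r(k ⊞ k ⊞ q ⊞ q ⊞ r(k, k), q ⊞ q), neg(r(k, k)) ⊞ neg(r(k, q)) ⊞ q ⊞ r(q, q) ⊞ r(q, q) ⊞ r(r(k, k), k)) ⊞ r(neg(k) ⊞ neg(q) ⊞ neg(q), r(r(k, q), neg(k))) ⊞ r(q, q) ⊞ r(q, q) ⊞ r(r(k, q), r(k, k)), k)
Match R1:  consume k, q, r(k, k);  z := k ⊞ q
The extension variable absorbs all remaining arguments, so the whole application is rewritten.
Giving:  r(r(k ⊞ k ⊞ k ⊞ q ⊞ q ⊞ q ⊞ r(r(k ⊞ q, r(k ⊞ q, q)), q ⊞ q), neg(r(k, k)) ⊞ neg(r(k, q)) ⊞ q ⊞ r(q, q) ⊞ r(q, q) ⊞ r(r(k, k), k)) ⊞ r(neg(k) ⊞ neg(q) ⊞ neg(q), r(r(k, q), neg(k))) ⊞ r(q, q) ⊞ r(q, q) ⊞ r(r(k, q), r(k, k)), k)

Answer: r(r(k ⊞ k ⊞ k ⊞ q ⊞ q ⊞ q ⊞ r(r(k ⊞ q, r(k ⊞ q, q)), q ⊞ q), neg(r(k, k)) ⊞ neg(r(k, q)) ⊞ q ⊞ r(q, q) ⊞ r(q, q) ⊞ r(r(k, k), k)) ⊞ r(neg(k) ⊞ neg(q) ⊞ neg(q), r(r(k, q), neg(k))) ⊞ r(q, q) ⊞ r(q, q) ⊞ r(r(k, q), r(k, k)), k)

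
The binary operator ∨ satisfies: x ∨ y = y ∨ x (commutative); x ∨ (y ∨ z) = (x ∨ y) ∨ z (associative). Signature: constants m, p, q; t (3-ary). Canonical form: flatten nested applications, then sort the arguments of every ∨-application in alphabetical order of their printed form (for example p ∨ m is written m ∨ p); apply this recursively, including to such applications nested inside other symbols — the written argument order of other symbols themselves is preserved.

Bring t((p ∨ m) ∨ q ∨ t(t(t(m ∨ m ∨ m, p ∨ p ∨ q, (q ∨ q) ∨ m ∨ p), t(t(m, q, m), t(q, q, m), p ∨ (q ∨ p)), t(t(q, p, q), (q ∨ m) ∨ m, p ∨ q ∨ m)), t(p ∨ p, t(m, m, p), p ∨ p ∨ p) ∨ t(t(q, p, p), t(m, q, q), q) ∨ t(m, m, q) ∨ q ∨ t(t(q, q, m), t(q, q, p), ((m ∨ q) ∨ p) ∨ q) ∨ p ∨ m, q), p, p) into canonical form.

Descend into:  (p ∨ m) ∨ q ∨ t(t(t(m ∨ m ∨ m, p ∨ p ∨ q, (q ∨ q) ∨ m ∨ p), t(t(m, q, m), t(q, q, m), p ∨ (q ∨ p)), t(t(q, p, q), (q ∨ m) ∨ m, p ∨ q ∨ m)), t(p ∨ p, t(m, m, p), p ∨ p ∨ p) ∨ t(t(q, p, p), t(m, q, q), q) ∨ t(m, m, q) ∨ q ∨ t(t(q, q, m), t(q, q, p), ((m ∨ q) ∨ p) ∨ q) ∨ p ∨ m, q)
Flatten:  p ∨ m ∨ q ∨ t(t(t(m ∨ m ∨ m, p ∨ p ∨ q, (q ∨ q) ∨ m ∨ p), t(t(m, q, m), t(q, q, m), p ∨ (q ∨ p)), t(t(q, p, q), (q ∨ m) ∨ m, p ∨ q ∨ m)), t(p ∨ p, t(m, m, p), p ∨ p ∨ p) ∨ t(t(q, p, p), t(m, q, q), q) ∨ t(m, m, q) ∨ q ∨ t(t(q, q, m), t(q, q, p), ((m ∨ q) ∨ p) ∨ q) ∨ p ∨ m, q)
Simplify inside:  t(t(t(m ∨ m ∨ m, p ∨ p ∨ q, (q ∨ q) ∨ m ∨ p), t(t(m, q, m), t(q, q, m), p ∨ (q ∨ p)), t(t(q, p, q), (q ∨ m) ∨ m, p ∨ q ∨ m)), t(p ∨ p, t(m, m, p), p ∨ p ∨ p) ∨ t(t(q, p, p), t(m, q, q), q) ∨ t(m, m, q) ∨ q ∨ t(t(q, q, m), t(q, q, p), ((m ∨ q) ∨ p) ∨ q) ∨ p ∨ m, q)  →  t(t(t(m ∨ m ∨ m, p ∨ p ∨ q, m ∨ p ∨ q ∨ q), t(t(m, q, m), t(q, q, m), p ∨ p ∨ q), t(t(q, p, q), m ∨ m ∨ q, m ∨ p ∨ q)), m ∨ p ∨ q ∨ t(m, m, q) ∨ t(p ∨ p, t(m, m, p), p ∨ p ∨ p) ∨ t(t(q, p, p), t(m, q, q), q) ∨ t(t(q, q, m), t(q, q, p), m ∨ p ∨ q ∨ q), q)
Sort arguments:  m ∨ p ∨ q ∨ t(t(t(m ∨ m ∨ m, p ∨ p ∨ q, m ∨ p ∨ q ∨ q), t(t(m, q, m), t(q, q, m), p ∨ p ∨ q), t(t(q, p, q), m ∨ m ∨ q, m ∨ p ∨ q)), m ∨ p ∨ q ∨ t(m, m, q) ∨ t(p ∨ p, t(m, m, p), p ∨ p ∨ p) ∨ t(t(q, p, p), t(m, q, q), q) ∨ t(t(q, q, m), t(q, q, p), m ∨ p ∨ q ∨ q), q)
Put back:  t(m ∨ p ∨ q ∨ t(t(t(m ∨ m ∨ m, p ∨ p ∨ q, m ∨ p ∨ q ∨ q), t(t(m, q, m), t(q, q, m), p ∨ p ∨ q), t(t(q, p, q), m ∨ m ∨ q, m ∨ p ∨ q)), m ∨ p ∨ q ∨ t(m, m, q) ∨ t(p ∨ p, t(m, m, p), p ∨ p ∨ p) ∨ t(t(q, p, p), t(m, q, q), q) ∨ t(t(q, q, m), t(q, q, p), m ∨ p ∨ q ∨ q), q), p, p)

Answer: t(m ∨ p ∨ q ∨ t(t(t(m ∨ m ∨ m, p ∨ p ∨ q, m ∨ p ∨ q ∨ q), t(t(m, q, m), t(q, q, m), p ∨ p ∨ q), t(t(q, p, q), m ∨ m ∨ q, m ∨ p ∨ q)), m ∨ p ∨ q ∨ t(m, m, q) ∨ t(p ∨ p, t(m, m, p), p ∨ p ∨ p) ∨ t(t(q, p, p), t(m, q, q), q) ∨ t(t(q, q, m), t(q, q, p), m ∨ p ∨ q ∨ q), q), p, p)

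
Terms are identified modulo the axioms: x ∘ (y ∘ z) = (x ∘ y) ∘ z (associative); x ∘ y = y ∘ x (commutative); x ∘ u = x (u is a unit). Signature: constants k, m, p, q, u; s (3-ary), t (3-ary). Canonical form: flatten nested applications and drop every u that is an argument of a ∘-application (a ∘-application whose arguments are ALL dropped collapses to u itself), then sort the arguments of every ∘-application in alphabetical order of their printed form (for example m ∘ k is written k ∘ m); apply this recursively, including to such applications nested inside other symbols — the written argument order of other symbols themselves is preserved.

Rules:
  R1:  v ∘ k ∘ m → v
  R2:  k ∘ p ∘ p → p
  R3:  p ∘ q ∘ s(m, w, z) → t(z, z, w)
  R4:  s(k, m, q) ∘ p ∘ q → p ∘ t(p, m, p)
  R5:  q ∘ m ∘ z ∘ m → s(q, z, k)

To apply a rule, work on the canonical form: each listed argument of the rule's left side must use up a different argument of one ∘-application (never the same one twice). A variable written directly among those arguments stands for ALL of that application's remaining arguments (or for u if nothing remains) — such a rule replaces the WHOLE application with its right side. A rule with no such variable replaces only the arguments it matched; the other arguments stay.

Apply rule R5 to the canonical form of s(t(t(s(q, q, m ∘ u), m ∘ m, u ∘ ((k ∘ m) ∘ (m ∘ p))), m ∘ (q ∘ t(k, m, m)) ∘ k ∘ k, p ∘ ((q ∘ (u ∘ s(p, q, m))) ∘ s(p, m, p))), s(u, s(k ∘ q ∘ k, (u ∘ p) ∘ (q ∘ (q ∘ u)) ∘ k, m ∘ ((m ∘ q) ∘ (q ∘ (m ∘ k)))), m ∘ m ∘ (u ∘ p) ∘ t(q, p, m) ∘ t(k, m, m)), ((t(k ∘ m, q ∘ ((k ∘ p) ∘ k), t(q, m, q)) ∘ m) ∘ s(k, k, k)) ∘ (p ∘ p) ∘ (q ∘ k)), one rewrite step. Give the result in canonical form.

Answer: s(t(t(s(q, q, m), m ∘ m, k ∘ m ∘ m ∘ p), k ∘ k ∘ m ∘ q ∘ t(k, m, m), p ∘ q ∘ s(p, m, p) ∘ s(p, q, m)), s(u, s(k ∘ k ∘ q, k ∘ p ∘ q ∘ q, s(q, k ∘ m ∘ q, k)), m ∘ m ∘ p ∘ t(k, m, m) ∘ t(q, p, m)), k ∘ m ∘ p ∘ p ∘ q ∘ s(k, k, k) ∘ t(k ∘ m, k ∘ k ∘ p ∘ q, t(q, m, q)))

Derivation:
Canonical form:  s(t(t(s(q, q, m), m ∘ m, k ∘ m ∘ m ∘ p), k ∘ k ∘ m ∘ q ∘ t(k, m, m), p ∘ q ∘ s(p, m, p) ∘ s(p, q, m)), s(u, s(k ∘ k ∘ q, k ∘ p ∘ q ∘ q, k ∘ m ∘ m ∘ m ∘ q ∘ q), m ∘ m ∘ p ∘ t(k, m, m) ∘ t(q, p, m)), k ∘ m ∘ p ∘ p ∘ q ∘ s(k, k, k) ∘ t(k ∘ m, k ∘ k ∘ p ∘ q, t(q, m, q)))
R5 matches:  uses m, m, q;  z := k ∘ m ∘ q
The variable takes the whole remainder — replace the entire application.
Result:  s(t(t(s(q, q, m), m ∘ m, k ∘ m ∘ m ∘ p), k ∘ k ∘ m ∘ q ∘ t(k, m, m), p ∘ q ∘ s(p, m, p) ∘ s(p, q, m)), s(u, s(k ∘ k ∘ q, k ∘ p ∘ q ∘ q, s(q, k ∘ m ∘ q, k)), m ∘ m ∘ p ∘ t(k, m, m) ∘ t(q, p, m)), k ∘ m ∘ p ∘ p ∘ q ∘ s(k, k, k) ∘ t(k ∘ m, k ∘ k ∘ p ∘ q, t(q, m, q)))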